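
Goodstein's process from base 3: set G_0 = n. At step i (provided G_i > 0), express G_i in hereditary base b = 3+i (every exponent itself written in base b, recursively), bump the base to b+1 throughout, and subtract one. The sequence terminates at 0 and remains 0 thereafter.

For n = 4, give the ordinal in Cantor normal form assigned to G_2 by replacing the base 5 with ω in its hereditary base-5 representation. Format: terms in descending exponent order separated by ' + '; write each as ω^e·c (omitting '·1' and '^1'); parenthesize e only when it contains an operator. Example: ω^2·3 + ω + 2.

G_0=4  [base 3] 3 + 1  →[3↦4]→  4 + 1 = 5  −1 ⇒ G_1=4
G_1=4  [base 4] 4  →[4↦5]→  5 = 5  −1 ⇒ G_2=4
G_2=4  [base 5] 4  →[5↦6]→  4 = 4  −1 ⇒ G_3=3

4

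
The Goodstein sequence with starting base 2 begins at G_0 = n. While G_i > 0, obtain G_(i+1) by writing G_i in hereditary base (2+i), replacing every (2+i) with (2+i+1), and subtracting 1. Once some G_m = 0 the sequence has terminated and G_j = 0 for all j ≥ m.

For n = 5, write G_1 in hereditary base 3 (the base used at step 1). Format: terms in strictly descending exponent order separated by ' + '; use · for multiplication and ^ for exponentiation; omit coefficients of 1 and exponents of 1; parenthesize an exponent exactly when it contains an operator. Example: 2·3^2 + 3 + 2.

3^3

G_0=5  [base 2] 2^2 + 1  →[2↦3]→  3^3 + 1 = 28  −1 ⇒ G_1=27
G_1=27  [base 3] 3^3  →[3↦4]→  4^4 = 256  −1 ⇒ G_2=255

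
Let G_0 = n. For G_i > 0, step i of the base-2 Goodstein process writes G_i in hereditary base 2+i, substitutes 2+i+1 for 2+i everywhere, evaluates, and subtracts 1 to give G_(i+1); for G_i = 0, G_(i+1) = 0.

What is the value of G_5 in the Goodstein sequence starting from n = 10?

step 0: 10 = 2^(2 + 1) + 2; sub 3 for 2: 3^(3 + 1) + 3; = 84; G_1 = 84−1 = 83
step 1: 83 = 3^(3 + 1) + 2; sub 4 for 3: 4^(4 + 1) + 2; = 1026; G_2 = 1026−1 = 1025
step 2: 1025 = 4^(4 + 1) + 1; sub 5 for 4: 5^(5 + 1) + 1; = 15626; G_3 = 15626−1 = 15625
step 3: 15625 = 5^(5 + 1); sub 6 for 5: 6^(6 + 1); = 279936; G_4 = 279936−1 = 279935
step 4: 279935 = 5·6^6 + 5·6^5 + 5·6^4 + 5·6^3 + 5·6^2 + 5·6 + 5; sub 7 for 6: 5·7^7 + 5·7^5 + 5·7^4 + 5·7^3 + 5·7^2 + 5·7 + 5; = 4215755; G_5 = 4215755−1 = 4215754
step 5: 4215754 = 5·7^7 + 5·7^5 + 5·7^4 + 5·7^3 + 5·7^2 + 5·7 + 4; sub 8 for 7: 5·8^8 + 5·8^5 + 5·8^4 + 5·8^3 + 5·8^2 + 5·8 + 4; = 84073324; G_6 = 84073324−1 = 84073323

4215754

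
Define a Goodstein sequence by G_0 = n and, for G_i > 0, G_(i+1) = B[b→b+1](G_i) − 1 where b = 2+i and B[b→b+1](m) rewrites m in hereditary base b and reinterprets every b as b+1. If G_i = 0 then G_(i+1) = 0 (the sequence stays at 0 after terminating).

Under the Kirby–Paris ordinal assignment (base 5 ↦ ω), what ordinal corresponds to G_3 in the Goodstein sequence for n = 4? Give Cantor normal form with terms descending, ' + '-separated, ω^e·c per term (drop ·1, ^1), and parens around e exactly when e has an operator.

ω^2·2 + ω·2

G_0=4  [base 2] 2^2  →[2↦3]→  3^3 = 27  −1 ⇒ G_1=26
G_1=26  [base 3] 2·3^2 + 2·3 + 2  →[3↦4]→  2·4^2 + 2·4 + 2 = 42  −1 ⇒ G_2=41
G_2=41  [base 4] 2·4^2 + 2·4 + 1  →[4↦5]→  2·5^2 + 2·5 + 1 = 61  −1 ⇒ G_3=60
G_3=60  [base 5] 2·5^2 + 2·5  →[5↦6]→  2·6^2 + 2·6 = 84  −1 ⇒ G_4=83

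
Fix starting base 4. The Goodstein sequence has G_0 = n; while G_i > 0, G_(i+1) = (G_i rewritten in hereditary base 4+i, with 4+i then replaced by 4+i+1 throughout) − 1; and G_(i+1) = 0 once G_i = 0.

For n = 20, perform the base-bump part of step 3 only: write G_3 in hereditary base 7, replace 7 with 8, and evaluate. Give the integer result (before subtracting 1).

step 0: 20 = 4^2 + 4; sub 5 for 4: 5^2 + 5; = 30; G_1 = 30−1 = 29
step 1: 29 = 5^2 + 4; sub 6 for 5: 6^2 + 4; = 40; G_2 = 40−1 = 39
step 2: 39 = 6^2 + 3; sub 7 for 6: 7^2 + 3; = 52; G_3 = 52−1 = 51
step 3: 51 = 7^2 + 2; sub 8 for 7: 8^2 + 2; = 66; G_4 = 66−1 = 65

66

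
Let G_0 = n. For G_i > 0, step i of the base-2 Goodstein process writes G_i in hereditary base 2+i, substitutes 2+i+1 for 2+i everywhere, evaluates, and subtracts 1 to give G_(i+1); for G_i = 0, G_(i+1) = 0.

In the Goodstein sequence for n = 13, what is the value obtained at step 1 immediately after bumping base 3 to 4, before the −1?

1280

13 —HB2→ 2^(2 + 1) + 2^2 + 1 —bump→ 3^(3 + 1) + 3^3 + 1 = 109 —(−1)→ 108
108 —HB3→ 3^(3 + 1) + 3^3 —bump→ 4^(4 + 1) + 4^4 = 1280 —(−1)→ 1279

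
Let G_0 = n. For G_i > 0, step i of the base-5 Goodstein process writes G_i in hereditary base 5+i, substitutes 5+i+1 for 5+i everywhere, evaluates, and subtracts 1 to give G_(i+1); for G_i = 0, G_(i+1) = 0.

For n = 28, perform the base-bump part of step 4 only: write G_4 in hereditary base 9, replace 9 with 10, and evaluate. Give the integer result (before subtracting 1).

88

G_0=28  [base 5] 5^2 + 3  →[5↦6]→  6^2 + 3 = 39  −1 ⇒ G_1=38
G_1=38  [base 6] 6^2 + 2  →[6↦7]→  7^2 + 2 = 51  −1 ⇒ G_2=50
G_2=50  [base 7] 7^2 + 1  →[7↦8]→  8^2 + 1 = 65  −1 ⇒ G_3=64
G_3=64  [base 8] 8^2  →[8↦9]→  9^2 = 81  −1 ⇒ G_4=80
G_4=80  [base 9] 8·9 + 8  →[9↦10]→  8·10 + 8 = 88  −1 ⇒ G_5=87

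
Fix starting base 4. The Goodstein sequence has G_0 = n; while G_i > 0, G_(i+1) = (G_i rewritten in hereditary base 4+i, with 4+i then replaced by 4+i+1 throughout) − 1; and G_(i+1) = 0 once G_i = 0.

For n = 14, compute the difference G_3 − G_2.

2

[0] 14 ≡ 3·4 + 2 (base 4). Lift 5: 17. −1: 16.
[1] 16 ≡ 3·5 + 1 (base 5). Lift 6: 19. −1: 18.
[2] 18 ≡ 3·6 (base 6). Lift 7: 21. −1: 20.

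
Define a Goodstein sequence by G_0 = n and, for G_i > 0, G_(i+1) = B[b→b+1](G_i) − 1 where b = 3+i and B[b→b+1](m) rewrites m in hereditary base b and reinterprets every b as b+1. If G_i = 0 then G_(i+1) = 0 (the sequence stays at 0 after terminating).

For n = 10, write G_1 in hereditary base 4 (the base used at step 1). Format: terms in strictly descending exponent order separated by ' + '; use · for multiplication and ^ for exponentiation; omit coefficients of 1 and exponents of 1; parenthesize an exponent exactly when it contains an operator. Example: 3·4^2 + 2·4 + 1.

4^2

base 3: 10 = 3^2 + 1; at 4: 4^2 + 1 = 17; next = 16
base 4: 16 = 4^2; at 5: 5^2 = 25; next = 24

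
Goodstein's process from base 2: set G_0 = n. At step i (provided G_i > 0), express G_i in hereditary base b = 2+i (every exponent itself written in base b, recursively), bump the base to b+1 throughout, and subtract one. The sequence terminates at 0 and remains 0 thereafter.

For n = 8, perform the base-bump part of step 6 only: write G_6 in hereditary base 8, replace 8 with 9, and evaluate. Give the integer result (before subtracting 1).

i=0: 8 = 2^(2 + 1) (b=2); 2→3: 3^(3 + 1) = 81; 81−1 = 80
i=1: 80 = 2·3^3 + 2·3^2 + 2·3 + 2 (b=3); 3→4: 2·4^4 + 2·4^2 + 2·4 + 2 = 554; 554−1 = 553
i=2: 553 = 2·4^4 + 2·4^2 + 2·4 + 1 (b=4); 4→5: 2·5^5 + 2·5^2 + 2·5 + 1 = 6311; 6311−1 = 6310
i=3: 6310 = 2·5^5 + 2·5^2 + 2·5 (b=5); 5→6: 2·6^6 + 2·6^2 + 2·6 = 93396; 93396−1 = 93395
i=4: 93395 = 2·6^6 + 2·6^2 + 6 + 5 (b=6); 6→7: 2·7^7 + 2·7^2 + 7 + 5 = 1647196; 1647196−1 = 1647195
i=5: 1647195 = 2·7^7 + 2·7^2 + 7 + 4 (b=7); 7→8: 2·8^8 + 2·8^2 + 8 + 4 = 33554572; 33554572−1 = 33554571
i=6: 33554571 = 2·8^8 + 2·8^2 + 8 + 3 (b=8); 8→9: 2·9^9 + 2·9^2 + 9 + 3 = 774841152; 774841152−1 = 774841151

774841152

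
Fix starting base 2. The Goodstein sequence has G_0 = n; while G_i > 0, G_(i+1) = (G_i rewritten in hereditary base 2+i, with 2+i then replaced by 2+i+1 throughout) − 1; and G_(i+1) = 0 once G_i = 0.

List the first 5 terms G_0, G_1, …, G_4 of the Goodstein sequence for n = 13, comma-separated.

G_0=13  [base 2] 2^(2 + 1) + 2^2 + 1  →[2↦3]→  3^(3 + 1) + 3^3 + 1 = 109  −1 ⇒ G_1=108
G_1=108  [base 3] 3^(3 + 1) + 3^3  →[3↦4]→  4^(4 + 1) + 4^4 = 1280  −1 ⇒ G_2=1279
G_2=1279  [base 4] 4^(4 + 1) + 3·4^3 + 3·4^2 + 3·4 + 3  →[4↦5]→  5^(5 + 1) + 3·5^3 + 3·5^2 + 3·5 + 3 = 16093  −1 ⇒ G_3=16092
G_3=16092  [base 5] 5^(5 + 1) + 3·5^3 + 3·5^2 + 3·5 + 2  →[5↦6]→  6^(6 + 1) + 3·6^3 + 3·6^2 + 3·6 + 2 = 280712  −1 ⇒ G_4=280711

13, 108, 1279, 16092, 280711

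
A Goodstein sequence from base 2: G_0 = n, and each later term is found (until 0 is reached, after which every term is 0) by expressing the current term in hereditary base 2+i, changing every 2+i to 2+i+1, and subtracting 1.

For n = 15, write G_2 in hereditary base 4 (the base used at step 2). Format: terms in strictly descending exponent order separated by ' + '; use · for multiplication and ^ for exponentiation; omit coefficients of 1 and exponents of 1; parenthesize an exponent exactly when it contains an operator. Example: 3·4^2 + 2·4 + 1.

4^(4 + 1) + 4^4 + 3

(0) 15|_2 = 2^(2 + 1) + 2^2 + 2 + 1 ↦ 3^(3 + 1) + 3^3 + 3 + 1|_3 = 112 ⇒ 111
(1) 111|_3 = 3^(3 + 1) + 3^3 + 3 ↦ 4^(4 + 1) + 4^4 + 4|_4 = 1284 ⇒ 1283
(2) 1283|_4 = 4^(4 + 1) + 4^4 + 3 ↦ 5^(5 + 1) + 5^5 + 3|_5 = 18753 ⇒ 18752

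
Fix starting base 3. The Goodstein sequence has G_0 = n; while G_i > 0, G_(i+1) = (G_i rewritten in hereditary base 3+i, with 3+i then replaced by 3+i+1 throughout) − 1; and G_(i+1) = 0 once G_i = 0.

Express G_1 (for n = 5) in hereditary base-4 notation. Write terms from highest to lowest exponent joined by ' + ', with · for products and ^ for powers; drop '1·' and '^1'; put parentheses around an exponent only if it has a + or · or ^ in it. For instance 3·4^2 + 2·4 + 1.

4 + 1

i=0: 5 = 3 + 2 (b=3); 3→4: 4 + 2 = 6; 6−1 = 5
i=1: 5 = 4 + 1 (b=4); 4→5: 5 + 1 = 6; 6−1 = 5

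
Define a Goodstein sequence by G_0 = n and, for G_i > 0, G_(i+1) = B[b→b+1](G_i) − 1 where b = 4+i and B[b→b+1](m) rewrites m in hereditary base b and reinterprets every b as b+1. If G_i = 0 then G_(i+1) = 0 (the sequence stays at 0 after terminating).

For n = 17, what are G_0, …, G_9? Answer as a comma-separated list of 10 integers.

[0] 17 ≡ 4^2 + 1 (base 4). Lift 5: 26. −1: 25.
[1] 25 ≡ 5^2 (base 5). Lift 6: 36. −1: 35.
[2] 35 ≡ 5·6 + 5 (base 6). Lift 7: 40. −1: 39.
[3] 39 ≡ 5·7 + 4 (base 7). Lift 8: 44. −1: 43.
[4] 43 ≡ 5·8 + 3 (base 8). Lift 9: 48. −1: 47.
[5] 47 ≡ 5·9 + 2 (base 9). Lift 10: 52. −1: 51.
[6] 51 ≡ 5·10 + 1 (base 10). Lift 11: 56. −1: 55.
[7] 55 ≡ 5·11 (base 11). Lift 12: 60. −1: 59.
[8] 59 ≡ 4·12 + 11 (base 12). Lift 13: 63. −1: 62.

17, 25, 35, 39, 43, 47, 51, 55, 59, 62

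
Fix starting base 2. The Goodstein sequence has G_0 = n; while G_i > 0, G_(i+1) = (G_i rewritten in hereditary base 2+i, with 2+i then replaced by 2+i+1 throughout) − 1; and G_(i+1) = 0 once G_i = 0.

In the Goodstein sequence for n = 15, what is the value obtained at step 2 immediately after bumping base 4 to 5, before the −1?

G_0=15  [base 2] 2^(2 + 1) + 2^2 + 2 + 1  →[2↦3]→  3^(3 + 1) + 3^3 + 3 + 1 = 112  −1 ⇒ G_1=111
G_1=111  [base 3] 3^(3 + 1) + 3^3 + 3  →[3↦4]→  4^(4 + 1) + 4^4 + 4 = 1284  −1 ⇒ G_2=1283

18753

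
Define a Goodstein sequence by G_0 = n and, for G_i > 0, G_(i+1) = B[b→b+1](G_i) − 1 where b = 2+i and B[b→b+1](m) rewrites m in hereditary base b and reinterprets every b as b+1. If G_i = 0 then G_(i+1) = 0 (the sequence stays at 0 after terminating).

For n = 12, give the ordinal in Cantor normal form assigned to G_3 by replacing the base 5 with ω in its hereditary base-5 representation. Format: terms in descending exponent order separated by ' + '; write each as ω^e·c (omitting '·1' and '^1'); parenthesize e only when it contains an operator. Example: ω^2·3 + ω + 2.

G_0=12  [base 2] 2^(2 + 1) + 2^2  →[2↦3]→  3^(3 + 1) + 3^3 = 108  −1 ⇒ G_1=107
G_1=107  [base 3] 3^(3 + 1) + 2·3^2 + 2·3 + 2  →[3↦4]→  4^(4 + 1) + 2·4^2 + 2·4 + 2 = 1066  −1 ⇒ G_2=1065
G_2=1065  [base 4] 4^(4 + 1) + 2·4^2 + 2·4 + 1  →[4↦5]→  5^(5 + 1) + 2·5^2 + 2·5 + 1 = 15686  −1 ⇒ G_3=15685
G_3=15685  [base 5] 5^(5 + 1) + 2·5^2 + 2·5  →[5↦6]→  6^(6 + 1) + 2·6^2 + 2·6 = 280020  −1 ⇒ G_4=280019

ω^(ω + 1) + ω^2·2 + ω·2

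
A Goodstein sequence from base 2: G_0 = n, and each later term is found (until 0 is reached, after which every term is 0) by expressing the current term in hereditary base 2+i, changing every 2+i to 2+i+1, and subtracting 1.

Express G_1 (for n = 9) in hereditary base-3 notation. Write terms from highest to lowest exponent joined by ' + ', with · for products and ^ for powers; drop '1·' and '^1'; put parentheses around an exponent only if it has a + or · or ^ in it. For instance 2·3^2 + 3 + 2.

3^(3 + 1)

G_0 = 9. HB_2(9) = 2^(2 + 1) + 1. Bump = 82. G_1 = 81.
G_1 = 81. HB_3(81) = 3^(3 + 1). Bump = 1024. G_2 = 1023.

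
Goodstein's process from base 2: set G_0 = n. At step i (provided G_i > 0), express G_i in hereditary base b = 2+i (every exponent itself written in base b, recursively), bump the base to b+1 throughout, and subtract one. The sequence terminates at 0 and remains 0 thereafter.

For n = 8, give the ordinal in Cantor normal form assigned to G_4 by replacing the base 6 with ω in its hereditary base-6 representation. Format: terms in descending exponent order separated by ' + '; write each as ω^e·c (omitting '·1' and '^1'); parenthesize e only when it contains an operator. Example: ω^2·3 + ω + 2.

ω^ω·2 + ω^2·2 + ω + 5

base 2: 8 = 2^(2 + 1); at 3: 3^(3 + 1) = 81; next = 80
base 3: 80 = 2·3^3 + 2·3^2 + 2·3 + 2; at 4: 2·4^4 + 2·4^2 + 2·4 + 2 = 554; next = 553
base 4: 553 = 2·4^4 + 2·4^2 + 2·4 + 1; at 5: 2·5^5 + 2·5^2 + 2·5 + 1 = 6311; next = 6310
base 5: 6310 = 2·5^5 + 2·5^2 + 2·5; at 6: 2·6^6 + 2·6^2 + 2·6 = 93396; next = 93395
base 6: 93395 = 2·6^6 + 2·6^2 + 6 + 5; at 7: 2·7^7 + 2·7^2 + 7 + 5 = 1647196; next = 1647195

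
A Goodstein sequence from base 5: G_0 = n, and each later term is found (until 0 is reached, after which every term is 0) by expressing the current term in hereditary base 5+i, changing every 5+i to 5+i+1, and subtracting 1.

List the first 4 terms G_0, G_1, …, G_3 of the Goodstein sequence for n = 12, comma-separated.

12, 13, 14, 15

G_0=12  [base 5] 2·5 + 2  →[5↦6]→  2·6 + 2 = 14  −1 ⇒ G_1=13
G_1=13  [base 6] 2·6 + 1  →[6↦7]→  2·7 + 1 = 15  −1 ⇒ G_2=14
G_2=14  [base 7] 2·7  →[7↦8]→  2·8 = 16  −1 ⇒ G_3=15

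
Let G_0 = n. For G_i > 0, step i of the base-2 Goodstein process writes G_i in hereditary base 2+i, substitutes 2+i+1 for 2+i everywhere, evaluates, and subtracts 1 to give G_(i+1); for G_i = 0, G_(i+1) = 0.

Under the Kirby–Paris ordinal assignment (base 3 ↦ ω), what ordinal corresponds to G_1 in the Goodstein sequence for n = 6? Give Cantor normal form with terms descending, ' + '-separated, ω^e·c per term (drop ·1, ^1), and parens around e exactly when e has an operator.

(0) 6|_2 = 2^2 + 2 ↦ 3^3 + 3|_3 = 30 ⇒ 29
(1) 29|_3 = 3^3 + 2 ↦ 4^4 + 2|_4 = 258 ⇒ 257

ω^ω + 2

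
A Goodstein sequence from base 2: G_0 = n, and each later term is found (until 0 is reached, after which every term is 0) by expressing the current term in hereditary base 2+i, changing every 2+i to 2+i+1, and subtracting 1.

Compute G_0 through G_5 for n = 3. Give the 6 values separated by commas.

3, 3, 3, 2, 1, 0

G_0 = 3. HB_2(3) = 2 + 1. Bump = 4. G_1 = 3.
G_1 = 3. HB_3(3) = 3. Bump = 4. G_2 = 3.
G_2 = 3. HB_4(3) = 3. Bump = 3. G_3 = 2.
G_3 = 2. HB_5(2) = 2. Bump = 2. G_4 = 1.
G_4 = 1. HB_6(1) = 1. Bump = 1. G_5 = 0.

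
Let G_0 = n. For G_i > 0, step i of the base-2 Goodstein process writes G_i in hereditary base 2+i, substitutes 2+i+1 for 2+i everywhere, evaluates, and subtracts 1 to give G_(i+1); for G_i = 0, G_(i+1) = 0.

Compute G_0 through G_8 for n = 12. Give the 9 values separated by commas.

12 —HB2→ 2^(2 + 1) + 2^2 —bump→ 3^(3 + 1) + 3^3 = 108 —(−1)→ 107
107 —HB3→ 3^(3 + 1) + 2·3^2 + 2·3 + 2 —bump→ 4^(4 + 1) + 2·4^2 + 2·4 + 2 = 1066 —(−1)→ 1065
1065 —HB4→ 4^(4 + 1) + 2·4^2 + 2·4 + 1 —bump→ 5^(5 + 1) + 2·5^2 + 2·5 + 1 = 15686 —(−1)→ 15685
15685 —HB5→ 5^(5 + 1) + 2·5^2 + 2·5 —bump→ 6^(6 + 1) + 2·6^2 + 2·6 = 280020 —(−1)→ 280019
280019 —HB6→ 6^(6 + 1) + 2·6^2 + 6 + 5 —bump→ 7^(7 + 1) + 2·7^2 + 7 + 5 = 5764911 —(−1)→ 5764910
5764910 —HB7→ 7^(7 + 1) + 2·7^2 + 7 + 4 —bump→ 8^(8 + 1) + 2·8^2 + 8 + 4 = 134217868 —(−1)→ 134217867
134217867 —HB8→ 8^(8 + 1) + 2·8^2 + 8 + 3 —bump→ 9^(9 + 1) + 2·9^2 + 9 + 3 = 3486784575 —(−1)→ 3486784574
3486784574 —HB9→ 9^(9 + 1) + 2·9^2 + 9 + 2 —bump→ 10^(10 + 1) + 2·10^2 + 10 + 2 = 100000000212 —(−1)→ 100000000211

12, 107, 1065, 15685, 280019, 5764910, 134217867, 3486784574, 100000000211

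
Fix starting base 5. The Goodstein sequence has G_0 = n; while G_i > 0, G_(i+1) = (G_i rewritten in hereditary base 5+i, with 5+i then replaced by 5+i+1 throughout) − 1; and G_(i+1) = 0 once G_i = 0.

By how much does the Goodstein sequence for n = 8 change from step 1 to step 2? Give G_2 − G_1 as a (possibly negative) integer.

step 0: 8 = 5 + 3; sub 6 for 5: 6 + 3; = 9; G_1 = 9−1 = 8
step 1: 8 = 6 + 2; sub 7 for 6: 7 + 2; = 9; G_2 = 9−1 = 8

0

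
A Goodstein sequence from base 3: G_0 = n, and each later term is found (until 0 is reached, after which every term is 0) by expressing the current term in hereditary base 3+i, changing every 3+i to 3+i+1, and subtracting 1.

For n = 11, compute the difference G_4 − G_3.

i=0: 11 = 3^2 + 2 (b=3); 3→4: 4^2 + 2 = 18; 18−1 = 17
i=1: 17 = 4^2 + 1 (b=4); 4→5: 5^2 + 1 = 26; 26−1 = 25
i=2: 25 = 5^2 (b=5); 5→6: 6^2 = 36; 36−1 = 35
i=3: 35 = 5·6 + 5 (b=6); 6→7: 5·7 + 5 = 40; 40−1 = 39

4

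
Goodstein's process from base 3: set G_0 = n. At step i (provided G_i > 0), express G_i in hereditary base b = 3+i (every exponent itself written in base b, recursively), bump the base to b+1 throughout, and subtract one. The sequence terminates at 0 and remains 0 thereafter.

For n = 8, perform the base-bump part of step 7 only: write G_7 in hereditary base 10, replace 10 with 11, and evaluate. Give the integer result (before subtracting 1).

G_0 = 8. HB_3(8) = 2·3 + 2. Bump = 10. G_1 = 9.
G_1 = 9. HB_4(9) = 2·4 + 1. Bump = 11. G_2 = 10.
G_2 = 10. HB_5(10) = 2·5. Bump = 12. G_3 = 11.
G_3 = 11. HB_6(11) = 6 + 5. Bump = 12. G_4 = 11.
G_4 = 11. HB_7(11) = 7 + 4. Bump = 12. G_5 = 11.
G_5 = 11. HB_8(11) = 8 + 3. Bump = 12. G_6 = 11.
G_6 = 11. HB_9(11) = 9 + 2. Bump = 12. G_7 = 11.
G_7 = 11. HB_10(11) = 10 + 1. Bump = 12. G_8 = 11.

12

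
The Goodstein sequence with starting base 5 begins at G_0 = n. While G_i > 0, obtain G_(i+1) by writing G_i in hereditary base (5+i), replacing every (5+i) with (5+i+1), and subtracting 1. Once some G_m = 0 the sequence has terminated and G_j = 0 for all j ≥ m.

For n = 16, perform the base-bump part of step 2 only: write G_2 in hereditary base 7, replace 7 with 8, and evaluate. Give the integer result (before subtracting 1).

(0) 16|_5 = 3·5 + 1 ↦ 3·6 + 1|_6 = 19 ⇒ 18
(1) 18|_6 = 3·6 ↦ 3·7|_7 = 21 ⇒ 20
(2) 20|_7 = 2·7 + 6 ↦ 2·8 + 6|_8 = 22 ⇒ 21

22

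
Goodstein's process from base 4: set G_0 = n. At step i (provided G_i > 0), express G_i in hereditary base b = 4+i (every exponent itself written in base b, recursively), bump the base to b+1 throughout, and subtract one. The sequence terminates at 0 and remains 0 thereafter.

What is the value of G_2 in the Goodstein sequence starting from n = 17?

35

base 4: 17 = 4^2 + 1; at 5: 5^2 + 1 = 26; next = 25
base 5: 25 = 5^2; at 6: 6^2 = 36; next = 35
base 6: 35 = 5·6 + 5; at 7: 5·7 + 5 = 40; next = 39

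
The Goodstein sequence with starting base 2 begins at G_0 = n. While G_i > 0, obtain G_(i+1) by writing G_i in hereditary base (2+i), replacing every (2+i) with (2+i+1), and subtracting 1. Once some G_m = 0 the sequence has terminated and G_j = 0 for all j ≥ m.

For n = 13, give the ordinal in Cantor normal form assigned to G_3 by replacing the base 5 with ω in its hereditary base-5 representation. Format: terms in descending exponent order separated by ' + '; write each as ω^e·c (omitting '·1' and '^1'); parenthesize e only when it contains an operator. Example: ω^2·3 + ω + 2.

13 —HB2→ 2^(2 + 1) + 2^2 + 1 —bump→ 3^(3 + 1) + 3^3 + 1 = 109 —(−1)→ 108
108 —HB3→ 3^(3 + 1) + 3^3 —bump→ 4^(4 + 1) + 4^4 = 1280 —(−1)→ 1279
1279 —HB4→ 4^(4 + 1) + 3·4^3 + 3·4^2 + 3·4 + 3 —bump→ 5^(5 + 1) + 3·5^3 + 3·5^2 + 3·5 + 3 = 16093 —(−1)→ 16092
16092 —HB5→ 5^(5 + 1) + 3·5^3 + 3·5^2 + 3·5 + 2 —bump→ 6^(6 + 1) + 3·6^3 + 3·6^2 + 3·6 + 2 = 280712 —(−1)→ 280711

ω^(ω + 1) + ω^3·3 + ω^2·3 + ω·3 + 2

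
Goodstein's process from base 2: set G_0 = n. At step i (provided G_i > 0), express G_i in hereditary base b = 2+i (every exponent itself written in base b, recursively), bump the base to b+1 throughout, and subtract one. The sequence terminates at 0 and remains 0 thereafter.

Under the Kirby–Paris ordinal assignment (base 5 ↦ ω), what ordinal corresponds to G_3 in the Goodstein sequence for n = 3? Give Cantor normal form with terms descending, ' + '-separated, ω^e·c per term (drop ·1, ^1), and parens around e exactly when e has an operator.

i=0: 3 = 2 + 1 (b=2); 2→3: 3 + 1 = 4; 4−1 = 3
i=1: 3 = 3 (b=3); 3→4: 4 = 4; 4−1 = 3
i=2: 3 = 3 (b=4); 4→5: 3 = 3; 3−1 = 2
i=3: 2 = 2 (b=5); 5→6: 2 = 2; 2−1 = 1

2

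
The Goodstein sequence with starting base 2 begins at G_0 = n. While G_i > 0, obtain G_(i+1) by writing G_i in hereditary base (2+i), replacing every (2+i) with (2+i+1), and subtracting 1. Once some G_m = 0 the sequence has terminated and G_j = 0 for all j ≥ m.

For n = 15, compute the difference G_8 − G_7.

96553327495

G_0=15  [base 2] 2^(2 + 1) + 2^2 + 2 + 1  →[2↦3]→  3^(3 + 1) + 3^3 + 3 + 1 = 112  −1 ⇒ G_1=111
G_1=111  [base 3] 3^(3 + 1) + 3^3 + 3  →[3↦4]→  4^(4 + 1) + 4^4 + 4 = 1284  −1 ⇒ G_2=1283
G_2=1283  [base 4] 4^(4 + 1) + 4^4 + 3  →[4↦5]→  5^(5 + 1) + 5^5 + 3 = 18753  −1 ⇒ G_3=18752
G_3=18752  [base 5] 5^(5 + 1) + 5^5 + 2  →[5↦6]→  6^(6 + 1) + 6^6 + 2 = 326594  −1 ⇒ G_4=326593
G_4=326593  [base 6] 6^(6 + 1) + 6^6 + 1  →[6↦7]→  7^(7 + 1) + 7^7 + 1 = 6588345  −1 ⇒ G_5=6588344
G_5=6588344  [base 7] 7^(7 + 1) + 7^7  →[7↦8]→  8^(8 + 1) + 8^8 = 150994944  −1 ⇒ G_6=150994943
G_6=150994943  [base 8] 8^(8 + 1) + 7·8^7 + 7·8^6 + 7·8^5 + 7·8^4 + 7·8^3 + 7·8^2 + 7·8 + 7  →[8↦9]→  9^(9 + 1) + 7·9^7 + 7·9^6 + 7·9^5 + 7·9^4 + 7·9^3 + 7·9^2 + 7·9 + 7 = 3524450281  −1 ⇒ G_7=3524450280
G_7=3524450280  [base 9] 9^(9 + 1) + 7·9^7 + 7·9^6 + 7·9^5 + 7·9^4 + 7·9^3 + 7·9^2 + 7·9 + 6  →[9↦10]→  10^(10 + 1) + 7·10^7 + 7·10^6 + 7·10^5 + 7·10^4 + 7·10^3 + 7·10^2 + 7·10 + 6 = 100077777776  −1 ⇒ G_8=100077777775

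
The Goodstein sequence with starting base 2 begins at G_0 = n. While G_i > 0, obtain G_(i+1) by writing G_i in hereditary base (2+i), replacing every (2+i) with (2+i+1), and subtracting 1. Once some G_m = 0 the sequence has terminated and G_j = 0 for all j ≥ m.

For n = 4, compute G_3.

60

base 2: 4 = 2^2; at 3: 3^3 = 27; next = 26
base 3: 26 = 2·3^2 + 2·3 + 2; at 4: 2·4^2 + 2·4 + 2 = 42; next = 41
base 4: 41 = 2·4^2 + 2·4 + 1; at 5: 2·5^2 + 2·5 + 1 = 61; next = 60
base 5: 60 = 2·5^2 + 2·5; at 6: 2·6^2 + 2·6 = 84; next = 83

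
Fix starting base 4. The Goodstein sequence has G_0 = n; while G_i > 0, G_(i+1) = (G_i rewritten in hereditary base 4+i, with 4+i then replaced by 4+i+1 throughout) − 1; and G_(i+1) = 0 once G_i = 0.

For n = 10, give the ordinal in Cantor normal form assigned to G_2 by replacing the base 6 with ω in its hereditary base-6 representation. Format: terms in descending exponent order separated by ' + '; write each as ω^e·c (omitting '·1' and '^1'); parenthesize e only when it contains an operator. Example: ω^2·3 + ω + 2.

(0) 10|_4 = 2·4 + 2 ↦ 2·5 + 2|_5 = 12 ⇒ 11
(1) 11|_5 = 2·5 + 1 ↦ 2·6 + 1|_6 = 13 ⇒ 12
(2) 12|_6 = 2·6 ↦ 2·7|_7 = 14 ⇒ 13

ω·2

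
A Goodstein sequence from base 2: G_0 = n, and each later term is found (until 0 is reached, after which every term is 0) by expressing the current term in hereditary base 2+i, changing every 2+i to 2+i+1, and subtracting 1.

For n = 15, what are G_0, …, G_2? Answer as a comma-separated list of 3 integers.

i=0: 15 = 2^(2 + 1) + 2^2 + 2 + 1 (b=2); 2→3: 3^(3 + 1) + 3^3 + 3 + 1 = 112; 112−1 = 111
i=1: 111 = 3^(3 + 1) + 3^3 + 3 (b=3); 3→4: 4^(4 + 1) + 4^4 + 4 = 1284; 1284−1 = 1283

15, 111, 1283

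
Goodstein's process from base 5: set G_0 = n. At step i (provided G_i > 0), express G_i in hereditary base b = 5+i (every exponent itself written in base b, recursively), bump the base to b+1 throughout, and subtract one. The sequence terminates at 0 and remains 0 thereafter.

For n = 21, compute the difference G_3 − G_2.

2

base 5: 21 = 4·5 + 1; at 6: 4·6 + 1 = 25; next = 24
base 6: 24 = 4·6; at 7: 4·7 = 28; next = 27
base 7: 27 = 3·7 + 6; at 8: 3·8 + 6 = 30; next = 29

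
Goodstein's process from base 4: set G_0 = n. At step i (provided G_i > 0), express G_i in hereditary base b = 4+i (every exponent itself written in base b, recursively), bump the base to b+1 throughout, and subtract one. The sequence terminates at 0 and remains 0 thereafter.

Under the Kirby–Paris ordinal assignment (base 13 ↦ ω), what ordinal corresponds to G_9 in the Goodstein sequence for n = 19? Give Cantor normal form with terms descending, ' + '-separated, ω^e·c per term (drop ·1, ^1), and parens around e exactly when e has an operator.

ω·7 + 2

G_0 = 19. HB_4(19) = 4^2 + 3. Bump = 28. G_1 = 27.
G_1 = 27. HB_5(27) = 5^2 + 2. Bump = 38. G_2 = 37.
G_2 = 37. HB_6(37) = 6^2 + 1. Bump = 50. G_3 = 49.
G_3 = 49. HB_7(49) = 7^2. Bump = 64. G_4 = 63.
G_4 = 63. HB_8(63) = 7·8 + 7. Bump = 70. G_5 = 69.
G_5 = 69. HB_9(69) = 7·9 + 6. Bump = 76. G_6 = 75.
G_6 = 75. HB_10(75) = 7·10 + 5. Bump = 82. G_7 = 81.
G_7 = 81. HB_11(81) = 7·11 + 4. Bump = 88. G_8 = 87.
G_8 = 87. HB_12(87) = 7·12 + 3. Bump = 94. G_9 = 93.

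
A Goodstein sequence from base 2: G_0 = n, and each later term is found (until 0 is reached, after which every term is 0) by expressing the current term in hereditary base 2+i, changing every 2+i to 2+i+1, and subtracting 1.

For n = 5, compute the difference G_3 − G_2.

212

5 —HB2→ 2^2 + 1 —bump→ 3^3 + 1 = 28 —(−1)→ 27
27 —HB3→ 3^3 —bump→ 4^4 = 256 —(−1)→ 255
255 —HB4→ 3·4^3 + 3·4^2 + 3·4 + 3 —bump→ 3·5^3 + 3·5^2 + 3·5 + 3 = 468 —(−1)→ 467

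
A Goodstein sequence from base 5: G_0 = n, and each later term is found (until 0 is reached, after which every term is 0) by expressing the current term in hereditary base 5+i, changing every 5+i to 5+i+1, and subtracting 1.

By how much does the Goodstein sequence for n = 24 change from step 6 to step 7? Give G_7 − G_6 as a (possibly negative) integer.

step 0: 24 = 4·5 + 4; sub 6 for 5: 4·6 + 4; = 28; G_1 = 28−1 = 27
step 1: 27 = 4·6 + 3; sub 7 for 6: 4·7 + 3; = 31; G_2 = 31−1 = 30
step 2: 30 = 4·7 + 2; sub 8 for 7: 4·8 + 2; = 34; G_3 = 34−1 = 33
step 3: 33 = 4·8 + 1; sub 9 for 8: 4·9 + 1; = 37; G_4 = 37−1 = 36
step 4: 36 = 4·9; sub 10 for 9: 4·10; = 40; G_5 = 40−1 = 39
step 5: 39 = 3·10 + 9; sub 11 for 10: 3·11 + 9; = 42; G_6 = 42−1 = 41
step 6: 41 = 3·11 + 8; sub 12 for 11: 3·12 + 8; = 44; G_7 = 44−1 = 43

2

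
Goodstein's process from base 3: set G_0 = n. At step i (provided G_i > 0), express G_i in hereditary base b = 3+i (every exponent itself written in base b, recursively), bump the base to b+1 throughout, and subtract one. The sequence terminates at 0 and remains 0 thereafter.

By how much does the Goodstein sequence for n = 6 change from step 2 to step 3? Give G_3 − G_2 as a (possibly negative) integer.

base 3: 6 = 2·3; at 4: 2·4 = 8; next = 7
base 4: 7 = 4 + 3; at 5: 5 + 3 = 8; next = 7
base 5: 7 = 5 + 2; at 6: 6 + 2 = 8; next = 7

0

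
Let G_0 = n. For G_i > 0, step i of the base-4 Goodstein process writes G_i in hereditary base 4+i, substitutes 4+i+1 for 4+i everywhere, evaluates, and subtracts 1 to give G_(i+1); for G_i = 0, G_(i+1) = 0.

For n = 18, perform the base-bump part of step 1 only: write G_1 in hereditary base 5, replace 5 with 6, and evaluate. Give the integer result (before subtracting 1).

G_0 = 18. HB_4(18) = 4^2 + 2. Bump = 27. G_1 = 26.
G_1 = 26. HB_5(26) = 5^2 + 1. Bump = 37. G_2 = 36.

37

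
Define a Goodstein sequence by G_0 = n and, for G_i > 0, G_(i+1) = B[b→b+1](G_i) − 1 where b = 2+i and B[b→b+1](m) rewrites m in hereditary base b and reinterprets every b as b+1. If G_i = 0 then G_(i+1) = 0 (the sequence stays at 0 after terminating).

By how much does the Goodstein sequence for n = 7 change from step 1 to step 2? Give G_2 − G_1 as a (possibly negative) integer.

229

G_0=7  [base 2] 2^2 + 2 + 1  →[2↦3]→  3^3 + 3 + 1 = 31  −1 ⇒ G_1=30
G_1=30  [base 3] 3^3 + 3  →[3↦4]→  4^4 + 4 = 260  −1 ⇒ G_2=259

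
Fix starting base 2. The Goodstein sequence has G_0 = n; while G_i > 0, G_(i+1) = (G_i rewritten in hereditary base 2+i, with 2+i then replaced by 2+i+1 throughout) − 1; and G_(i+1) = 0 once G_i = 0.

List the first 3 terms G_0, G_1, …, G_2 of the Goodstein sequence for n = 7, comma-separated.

[0] 7 ≡ 2^2 + 2 + 1 (base 2). Lift 3: 31. −1: 30.
[1] 30 ≡ 3^3 + 3 (base 3). Lift 4: 260. −1: 259.

7, 30, 259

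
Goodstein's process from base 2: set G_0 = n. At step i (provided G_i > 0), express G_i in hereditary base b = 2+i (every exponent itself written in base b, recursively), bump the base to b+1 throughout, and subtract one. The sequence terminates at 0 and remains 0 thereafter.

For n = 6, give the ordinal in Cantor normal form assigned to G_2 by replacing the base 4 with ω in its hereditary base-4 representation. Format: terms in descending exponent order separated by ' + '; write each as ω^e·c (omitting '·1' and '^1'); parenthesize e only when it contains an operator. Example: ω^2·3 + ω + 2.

step 0: 6 = 2^2 + 2; sub 3 for 2: 3^3 + 3; = 30; G_1 = 30−1 = 29
step 1: 29 = 3^3 + 2; sub 4 for 3: 4^4 + 2; = 258; G_2 = 258−1 = 257

ω^ω + 1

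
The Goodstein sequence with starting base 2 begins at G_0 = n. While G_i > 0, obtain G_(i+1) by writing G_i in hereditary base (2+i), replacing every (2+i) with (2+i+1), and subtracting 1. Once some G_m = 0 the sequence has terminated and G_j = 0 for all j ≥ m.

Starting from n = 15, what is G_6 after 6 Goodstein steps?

150994943

step 0: 15 = 2^(2 + 1) + 2^2 + 2 + 1; sub 3 for 2: 3^(3 + 1) + 3^3 + 3 + 1; = 112; G_1 = 112−1 = 111
step 1: 111 = 3^(3 + 1) + 3^3 + 3; sub 4 for 3: 4^(4 + 1) + 4^4 + 4; = 1284; G_2 = 1284−1 = 1283
step 2: 1283 = 4^(4 + 1) + 4^4 + 3; sub 5 for 4: 5^(5 + 1) + 5^5 + 3; = 18753; G_3 = 18753−1 = 18752
step 3: 18752 = 5^(5 + 1) + 5^5 + 2; sub 6 for 5: 6^(6 + 1) + 6^6 + 2; = 326594; G_4 = 326594−1 = 326593
step 4: 326593 = 6^(6 + 1) + 6^6 + 1; sub 7 for 6: 7^(7 + 1) + 7^7 + 1; = 6588345; G_5 = 6588345−1 = 6588344
step 5: 6588344 = 7^(7 + 1) + 7^7; sub 8 for 7: 8^(8 + 1) + 8^8; = 150994944; G_6 = 150994944−1 = 150994943
step 6: 150994943 = 8^(8 + 1) + 7·8^7 + 7·8^6 + 7·8^5 + 7·8^4 + 7·8^3 + 7·8^2 + 7·8 + 7; sub 9 for 8: 9^(9 + 1) + 7·9^7 + 7·9^6 + 7·9^5 + 7·9^4 + 7·9^3 + 7·9^2 + 7·9 + 7; = 3524450281; G_7 = 3524450281−1 = 3524450280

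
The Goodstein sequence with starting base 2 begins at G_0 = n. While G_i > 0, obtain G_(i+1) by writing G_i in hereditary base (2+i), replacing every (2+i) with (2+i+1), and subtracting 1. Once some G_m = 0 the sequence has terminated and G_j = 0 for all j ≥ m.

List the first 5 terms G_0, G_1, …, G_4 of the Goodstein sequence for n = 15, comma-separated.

15, 111, 1283, 18752, 326593

G_0=15  [base 2] 2^(2 + 1) + 2^2 + 2 + 1  →[2↦3]→  3^(3 + 1) + 3^3 + 3 + 1 = 112  −1 ⇒ G_1=111
G_1=111  [base 3] 3^(3 + 1) + 3^3 + 3  →[3↦4]→  4^(4 + 1) + 4^4 + 4 = 1284  −1 ⇒ G_2=1283
G_2=1283  [base 4] 4^(4 + 1) + 4^4 + 3  →[4↦5]→  5^(5 + 1) + 5^5 + 3 = 18753  −1 ⇒ G_3=18752
G_3=18752  [base 5] 5^(5 + 1) + 5^5 + 2  →[5↦6]→  6^(6 + 1) + 6^6 + 2 = 326594  −1 ⇒ G_4=326593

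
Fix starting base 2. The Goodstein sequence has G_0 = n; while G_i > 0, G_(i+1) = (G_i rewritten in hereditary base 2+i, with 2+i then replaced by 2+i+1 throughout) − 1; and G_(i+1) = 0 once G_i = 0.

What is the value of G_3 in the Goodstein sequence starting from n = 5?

G_0=5  [base 2] 2^2 + 1  →[2↦3]→  3^3 + 1 = 28  −1 ⇒ G_1=27
G_1=27  [base 3] 3^3  →[3↦4]→  4^4 = 256  −1 ⇒ G_2=255
G_2=255  [base 4] 3·4^3 + 3·4^2 + 3·4 + 3  →[4↦5]→  3·5^3 + 3·5^2 + 3·5 + 3 = 468  −1 ⇒ G_3=467

467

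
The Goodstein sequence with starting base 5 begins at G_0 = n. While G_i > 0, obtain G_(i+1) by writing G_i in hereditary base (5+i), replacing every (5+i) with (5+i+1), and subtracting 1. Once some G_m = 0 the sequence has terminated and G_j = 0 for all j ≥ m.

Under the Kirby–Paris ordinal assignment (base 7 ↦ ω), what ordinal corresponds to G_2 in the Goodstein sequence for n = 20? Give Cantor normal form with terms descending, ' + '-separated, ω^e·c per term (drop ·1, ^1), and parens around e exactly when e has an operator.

base 5: 20 = 4·5; at 6: 4·6 = 24; next = 23
base 6: 23 = 3·6 + 5; at 7: 3·7 + 5 = 26; next = 25
base 7: 25 = 3·7 + 4; at 8: 3·8 + 4 = 28; next = 27

ω·3 + 4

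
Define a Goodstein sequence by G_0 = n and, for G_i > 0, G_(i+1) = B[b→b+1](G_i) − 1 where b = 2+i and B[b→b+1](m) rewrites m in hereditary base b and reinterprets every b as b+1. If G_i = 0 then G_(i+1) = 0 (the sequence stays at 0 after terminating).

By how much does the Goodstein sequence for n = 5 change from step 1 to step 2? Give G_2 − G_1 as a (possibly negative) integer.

228

[0] 5 ≡ 2^2 + 1 (base 2). Lift 3: 28. −1: 27.
[1] 27 ≡ 3^3 (base 3). Lift 4: 256. −1: 255.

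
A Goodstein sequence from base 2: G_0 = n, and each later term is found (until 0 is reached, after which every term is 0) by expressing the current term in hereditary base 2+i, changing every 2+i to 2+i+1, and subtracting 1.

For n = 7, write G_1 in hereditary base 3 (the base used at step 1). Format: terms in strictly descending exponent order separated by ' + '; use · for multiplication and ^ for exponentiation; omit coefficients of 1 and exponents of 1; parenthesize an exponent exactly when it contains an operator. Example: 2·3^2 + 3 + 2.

[0] 7 ≡ 2^2 + 2 + 1 (base 2). Lift 3: 31. −1: 30.
[1] 30 ≡ 3^3 + 3 (base 3). Lift 4: 260. −1: 259.

3^3 + 3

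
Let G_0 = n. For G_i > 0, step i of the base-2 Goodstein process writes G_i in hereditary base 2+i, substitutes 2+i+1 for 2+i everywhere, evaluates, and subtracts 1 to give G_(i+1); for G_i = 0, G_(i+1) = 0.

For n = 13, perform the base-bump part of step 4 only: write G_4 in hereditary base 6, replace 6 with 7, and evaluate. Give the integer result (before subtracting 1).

5765999

[0] 13 ≡ 2^(2 + 1) + 2^2 + 1 (base 2). Lift 3: 109. −1: 108.
[1] 108 ≡ 3^(3 + 1) + 3^3 (base 3). Lift 4: 1280. −1: 1279.
[2] 1279 ≡ 4^(4 + 1) + 3·4^3 + 3·4^2 + 3·4 + 3 (base 4). Lift 5: 16093. −1: 16092.
[3] 16092 ≡ 5^(5 + 1) + 3·5^3 + 3·5^2 + 3·5 + 2 (base 5). Lift 6: 280712. −1: 280711.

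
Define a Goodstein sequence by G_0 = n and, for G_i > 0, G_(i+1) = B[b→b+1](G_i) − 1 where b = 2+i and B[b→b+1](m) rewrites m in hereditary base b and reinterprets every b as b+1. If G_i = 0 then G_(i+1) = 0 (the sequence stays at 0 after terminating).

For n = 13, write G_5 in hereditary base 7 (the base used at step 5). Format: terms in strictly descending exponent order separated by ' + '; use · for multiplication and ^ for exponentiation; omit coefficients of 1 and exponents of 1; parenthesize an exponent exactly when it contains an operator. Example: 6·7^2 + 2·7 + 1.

G_0=13  [base 2] 2^(2 + 1) + 2^2 + 1  →[2↦3]→  3^(3 + 1) + 3^3 + 1 = 109  −1 ⇒ G_1=108
G_1=108  [base 3] 3^(3 + 1) + 3^3  →[3↦4]→  4^(4 + 1) + 4^4 = 1280  −1 ⇒ G_2=1279
G_2=1279  [base 4] 4^(4 + 1) + 3·4^3 + 3·4^2 + 3·4 + 3  →[4↦5]→  5^(5 + 1) + 3·5^3 + 3·5^2 + 3·5 + 3 = 16093  −1 ⇒ G_3=16092
G_3=16092  [base 5] 5^(5 + 1) + 3·5^3 + 3·5^2 + 3·5 + 2  →[5↦6]→  6^(6 + 1) + 3·6^3 + 3·6^2 + 3·6 + 2 = 280712  −1 ⇒ G_4=280711
G_4=280711  [base 6] 6^(6 + 1) + 3·6^3 + 3·6^2 + 3·6 + 1  →[6↦7]→  7^(7 + 1) + 3·7^3 + 3·7^2 + 3·7 + 1 = 5765999  −1 ⇒ G_5=5765998
G_5=5765998  [base 7] 7^(7 + 1) + 3·7^3 + 3·7^2 + 3·7  →[7↦8]→  8^(8 + 1) + 3·8^3 + 3·8^2 + 3·8 = 134219480  −1 ⇒ G_6=134219479

7^(7 + 1) + 3·7^3 + 3·7^2 + 3·7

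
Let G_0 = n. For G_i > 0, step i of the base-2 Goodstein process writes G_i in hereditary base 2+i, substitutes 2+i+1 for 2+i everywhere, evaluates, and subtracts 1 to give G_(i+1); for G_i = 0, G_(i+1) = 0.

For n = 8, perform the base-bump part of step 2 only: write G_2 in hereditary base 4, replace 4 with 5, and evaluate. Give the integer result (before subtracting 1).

base 2: 8 = 2^(2 + 1); at 3: 3^(3 + 1) = 81; next = 80
base 3: 80 = 2·3^3 + 2·3^2 + 2·3 + 2; at 4: 2·4^4 + 2·4^2 + 2·4 + 2 = 554; next = 553
base 4: 553 = 2·4^4 + 2·4^2 + 2·4 + 1; at 5: 2·5^5 + 2·5^2 + 2·5 + 1 = 6311; next = 6310

6311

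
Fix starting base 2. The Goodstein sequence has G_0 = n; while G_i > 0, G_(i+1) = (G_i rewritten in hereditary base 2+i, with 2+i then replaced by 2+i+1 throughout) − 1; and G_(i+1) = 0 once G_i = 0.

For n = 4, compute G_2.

41

G_0 = 4. HB_2(4) = 2^2. Bump = 27. G_1 = 26.
G_1 = 26. HB_3(26) = 2·3^2 + 2·3 + 2. Bump = 42. G_2 = 41.
G_2 = 41. HB_4(41) = 2·4^2 + 2·4 + 1. Bump = 61. G_3 = 60.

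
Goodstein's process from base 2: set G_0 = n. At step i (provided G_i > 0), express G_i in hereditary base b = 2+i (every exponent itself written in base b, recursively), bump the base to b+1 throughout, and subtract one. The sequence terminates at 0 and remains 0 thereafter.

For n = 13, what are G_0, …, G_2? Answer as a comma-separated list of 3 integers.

[0] 13 ≡ 2^(2 + 1) + 2^2 + 1 (base 2). Lift 3: 109. −1: 108.
[1] 108 ≡ 3^(3 + 1) + 3^3 (base 3). Lift 4: 1280. −1: 1279.

13, 108, 1279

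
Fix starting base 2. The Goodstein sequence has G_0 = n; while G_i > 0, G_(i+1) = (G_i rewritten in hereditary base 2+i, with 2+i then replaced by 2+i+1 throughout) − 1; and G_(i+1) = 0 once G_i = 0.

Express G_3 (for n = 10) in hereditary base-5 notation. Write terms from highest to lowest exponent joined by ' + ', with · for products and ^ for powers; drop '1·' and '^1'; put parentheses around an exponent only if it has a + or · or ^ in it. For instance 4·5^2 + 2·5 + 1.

i=0: 10 = 2^(2 + 1) + 2 (b=2); 2→3: 3^(3 + 1) + 3 = 84; 84−1 = 83
i=1: 83 = 3^(3 + 1) + 2 (b=3); 3→4: 4^(4 + 1) + 2 = 1026; 1026−1 = 1025
i=2: 1025 = 4^(4 + 1) + 1 (b=4); 4→5: 5^(5 + 1) + 1 = 15626; 15626−1 = 15625
i=3: 15625 = 5^(5 + 1) (b=5); 5→6: 6^(6 + 1) = 279936; 279936−1 = 279935

5^(5 + 1)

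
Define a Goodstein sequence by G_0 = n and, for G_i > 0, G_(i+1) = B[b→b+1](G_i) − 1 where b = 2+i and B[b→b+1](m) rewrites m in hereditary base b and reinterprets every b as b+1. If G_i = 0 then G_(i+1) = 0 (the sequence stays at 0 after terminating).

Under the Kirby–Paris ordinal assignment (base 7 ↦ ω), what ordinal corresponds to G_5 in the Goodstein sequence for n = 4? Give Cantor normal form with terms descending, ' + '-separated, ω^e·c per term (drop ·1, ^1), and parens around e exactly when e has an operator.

G_0 = 4. HB_2(4) = 2^2. Bump = 27. G_1 = 26.
G_1 = 26. HB_3(26) = 2·3^2 + 2·3 + 2. Bump = 42. G_2 = 41.
G_2 = 41. HB_4(41) = 2·4^2 + 2·4 + 1. Bump = 61. G_3 = 60.
G_3 = 60. HB_5(60) = 2·5^2 + 2·5. Bump = 84. G_4 = 83.
G_4 = 83. HB_6(83) = 2·6^2 + 6 + 5. Bump = 110. G_5 = 109.
G_5 = 109. HB_7(109) = 2·7^2 + 7 + 4. Bump = 140. G_6 = 139.

ω^2·2 + ω + 4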